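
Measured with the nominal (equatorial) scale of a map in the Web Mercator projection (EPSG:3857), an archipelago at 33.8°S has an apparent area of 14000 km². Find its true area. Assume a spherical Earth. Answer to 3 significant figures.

9670 km²

Mercator is conformal, so the point scale is isotropic: h = k = sec φ = 1/cos φ.
Areal scale = k² = sec²φ = 1/cos²(33.8°) = 1/0.8310² = 1.448.
True area = apparent / (areal scale) = 14000 / 1.448 ≈ 9670 km².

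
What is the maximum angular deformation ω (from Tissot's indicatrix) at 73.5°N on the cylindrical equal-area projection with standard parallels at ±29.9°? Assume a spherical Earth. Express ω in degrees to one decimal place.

Cylindrical equal-area (φ₀ = 29.9°): h = cos φ / cos 29.9° along meridians, k = cos 29.9° / cos φ along parallels; h·k = 1.
At 73.5°: h = 0.3276, k = 3.052; principal scales a = 3.052, b = 0.3276.
sin(ω/2) = (a − b)/(a + b) = 2.725/3.380 = 0.8061, so ω = 2 arcsin(0.8061) ≈ 107.4°.

107.4°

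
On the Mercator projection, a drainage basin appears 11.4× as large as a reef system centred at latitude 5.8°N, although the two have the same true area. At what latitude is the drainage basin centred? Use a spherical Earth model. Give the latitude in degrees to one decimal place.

72.9°

Mercator areal scale is sec²φ, so apparent-area ratio = sec²φ₁ / sec²φ₂ = cos²φ₂ / cos²φ₁.
cos²φ₂ / cos²φ₁ = 11.4  ⇒  cos φ₁ = cos 5.8° / √11.4 = 0.9949/3.376 = 0.2947.
φ₁ = arccos(0.2947) ≈ 72.9°.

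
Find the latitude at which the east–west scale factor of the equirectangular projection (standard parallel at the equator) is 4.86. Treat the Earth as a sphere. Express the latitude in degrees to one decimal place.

78.1°

Plate carrée: h = 1, k = sec φ along parallels.
sec φ = 4.86  ⇒  cos φ = 0.2058  ⇒  φ ≈ 78.1°.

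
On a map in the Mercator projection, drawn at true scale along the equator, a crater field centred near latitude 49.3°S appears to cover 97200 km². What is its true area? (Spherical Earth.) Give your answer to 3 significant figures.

The Mercator projection is conformal; its linear scale factor is the same in every direction and equals sec φ = 1/cos φ.
Areal scale = k² = sec²φ = 1/cos²(49.3°) = 1/0.6521² = 2.352.
True area = apparent / (areal scale) = 97200 / 2.352 ≈ 41300 km².

41300 km²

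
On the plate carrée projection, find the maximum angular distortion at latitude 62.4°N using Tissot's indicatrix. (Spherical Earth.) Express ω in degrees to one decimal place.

In the plate carrée (x = Rλ, y = Rφ), meridians are true-scale (h = 1) and parallels are stretched by k = sec φ.
At 62.4°: h = 1.000, k = 2.158; principal scales a = 2.158, b = 1.000.
sin(ω/2) = (a − b)/(a + b) = 1.158/3.158 = 0.3668, so ω = 2 arcsin(0.3668) ≈ 43.0°.

43.0°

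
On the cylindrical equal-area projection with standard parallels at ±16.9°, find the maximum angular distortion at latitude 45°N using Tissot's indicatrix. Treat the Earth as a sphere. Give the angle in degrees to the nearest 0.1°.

A cylindrical equal-area projection with standard parallel φ₀ has meridian scale h = cos φ / cos φ₀ and parallel scale k = cos φ₀ / cos φ (so areas are preserved, h·k = 1).
At 45°: h = 0.7390, k = 1.353; principal scales a = 1.353, b = 0.7390.
sin(ω/2) = (a − b)/(a + b) = 0.6141/2.092 = 0.2935, so ω = 2 arcsin(0.2935) ≈ 34.1°.

34.1°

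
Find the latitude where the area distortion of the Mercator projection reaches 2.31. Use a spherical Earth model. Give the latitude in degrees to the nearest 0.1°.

48.9°

Mercator areal scale is sec²φ.
sec²φ = 2.31  ⇒  cos²φ = 0.4329  ⇒  cos φ = 0.6580.
φ = arccos(0.6580) ≈ 48.9°.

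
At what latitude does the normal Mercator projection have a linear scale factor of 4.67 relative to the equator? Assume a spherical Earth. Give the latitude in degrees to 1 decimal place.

77.6°

Mercator scale is k = sec φ = 1/cos φ.
1/cos φ = 4.67  ⇒  cos φ = 0.2141  ⇒  φ = arccos(0.2141) ≈ 77.6°.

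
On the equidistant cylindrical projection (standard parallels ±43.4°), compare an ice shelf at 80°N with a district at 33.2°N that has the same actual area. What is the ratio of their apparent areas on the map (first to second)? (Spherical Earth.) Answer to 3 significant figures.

With standard parallel φ₀ = 43.4°, the equirectangular projection gives x = Rλ cos φ₀, y = Rφ, so h = 1 and k = cos 43.4° / cos φ.
Areal scale at 80°: h·k = 1.000 × 4.184 = 4.184.
Areal scale at 33.2°: h·k = 1.000 × 0.8683 = 0.8683.
Ratio = 4.184/0.8683 ≈ 4.82.

4.82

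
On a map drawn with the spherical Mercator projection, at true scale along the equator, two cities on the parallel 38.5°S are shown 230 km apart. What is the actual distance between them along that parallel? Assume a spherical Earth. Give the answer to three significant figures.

180 km

For Mercator, h = k = sec φ (a conformal cylindrical projection has a single point scale, 1/cos φ).
Along the parallel at 38.5°, map distances are exaggerated by k = sec 38.5° = 1.278.
True distance = 230 / 1.278 = 230 × cos 38.5° ≈ 180 km.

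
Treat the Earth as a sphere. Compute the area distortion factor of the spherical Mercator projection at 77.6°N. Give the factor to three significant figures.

21.7

For Mercator, h = k = sec φ (a conformal cylindrical projection has a single point scale, 1/cos φ).
Areal scale = k² = sec²φ = 1/cos²(77.6°) = 1/0.2147² = 21.69.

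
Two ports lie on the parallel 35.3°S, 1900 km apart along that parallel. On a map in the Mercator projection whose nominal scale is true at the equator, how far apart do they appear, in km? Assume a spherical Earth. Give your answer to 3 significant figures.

2330 km

For Mercator, h = k = sec φ (a conformal cylindrical projection has a single point scale, 1/cos φ).
Along the parallel, k = sec 35.3° = 1/0.8161 = 1.225.
Map distance = 1900 × 1.225 ≈ 2330 km.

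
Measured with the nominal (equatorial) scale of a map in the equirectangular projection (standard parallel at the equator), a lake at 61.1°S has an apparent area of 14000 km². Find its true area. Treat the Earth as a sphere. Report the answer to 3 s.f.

For the equirectangular projection with φ₀ = 0 (plate carrée), h = 1 along meridians and k = sec φ along parallels.
Areal scale = h·k = 1 × sec φ; at 61.1°, h = 1.000, k = 2.069, so h·k = 2.069.
True area = apparent / (areal scale) = 14000 / 2.069 ≈ 6770 km².

6770 km²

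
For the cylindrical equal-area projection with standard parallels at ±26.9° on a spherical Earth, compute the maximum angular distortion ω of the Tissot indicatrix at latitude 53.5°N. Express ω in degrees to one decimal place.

A cylindrical equal-area projection with standard parallel φ₀ has meridian scale h = cos φ / cos φ₀ and parallel scale k = cos φ₀ / cos φ (so areas are preserved, h·k = 1).
At 53.5°: h = 0.6670, k = 1.499; principal scales a = 1.499, b = 0.6670.
sin(ω/2) = (a − b)/(a + b) = 0.8323/2.166 = 0.3842, so ω = 2 arcsin(0.3842) ≈ 45.2°.

45.2°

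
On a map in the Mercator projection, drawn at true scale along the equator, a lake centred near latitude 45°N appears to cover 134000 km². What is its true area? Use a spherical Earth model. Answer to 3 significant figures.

67000 km²

For Mercator, h = k = sec φ (a conformal cylindrical projection has a single point scale, 1/cos φ).
Areal scale = k² = sec²φ = 1/cos²(45°) = 1/0.7071² = 2.000.
True area = apparent / (areal scale) = 134000 / 2.000 ≈ 67000 km².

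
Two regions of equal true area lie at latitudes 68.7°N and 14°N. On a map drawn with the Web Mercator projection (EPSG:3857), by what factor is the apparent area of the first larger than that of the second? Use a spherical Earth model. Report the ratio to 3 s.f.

7.14

On Mercator, area is exaggerated by sec²φ = 1/cos²φ.
At 68.7°: sec²(68.7°) = 1/0.3633² = 7.579.
At 14°: sec²(14°) = 1/0.9703² = 1.062.
Ratio = 7.579/1.062 = cos²(14°)/cos²(68.7°) ≈ 7.14.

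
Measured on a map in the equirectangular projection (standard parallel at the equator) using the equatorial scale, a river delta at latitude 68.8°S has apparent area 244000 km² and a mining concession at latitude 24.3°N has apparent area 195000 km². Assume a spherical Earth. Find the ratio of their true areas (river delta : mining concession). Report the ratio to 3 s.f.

On the plate carrée, areal scale = h·k = 1 × sec φ, so true area = apparent × cos φ.
True area of river delta: 244000 × cos(68.8°) = 244000 × 0.3616 = 88240 km².
True area of mining concession: 195000 × cos(24.3°) = 195000 × 0.9114 = 177700 km².
Ratio = 88240 / 177700 ≈ 0.496.

0.496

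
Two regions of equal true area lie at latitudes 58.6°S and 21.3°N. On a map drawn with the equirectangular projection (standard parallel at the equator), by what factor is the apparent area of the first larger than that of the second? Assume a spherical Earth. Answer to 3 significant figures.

For the equirectangular projection with φ₀ = 0 (plate carrée), h = 1 along meridians and k = sec φ along parallels.
Areal scale at 58.6°: h·k = 1.000 × 1.919 = 1.919.
Areal scale at 21.3°: h·k = 1.000 × 1.073 = 1.073.
Ratio = 1.919/1.073 ≈ 1.79.

1.79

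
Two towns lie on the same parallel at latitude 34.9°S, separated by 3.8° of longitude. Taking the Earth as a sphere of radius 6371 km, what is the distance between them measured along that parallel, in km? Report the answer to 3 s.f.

Arc length along a parallel = R cos φ · Δλ (with Δλ in radians).
= 6371 × cos 34.9° × (3.8° × π/180) = 6371 × 0.8202 × 0.06632 ≈ 347 km.

347 km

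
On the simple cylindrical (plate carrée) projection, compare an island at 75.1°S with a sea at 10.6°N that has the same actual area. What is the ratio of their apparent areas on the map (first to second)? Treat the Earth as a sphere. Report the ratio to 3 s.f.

Plate carrée maps x = Rλ, y = Rφ. The meridian scale is h = 1 and the parallel scale is k = 1/cos φ = sec φ.
Areal scale at 75.1°: h·k = 1.000 × 3.889 = 3.889.
Areal scale at 10.6°: h·k = 1.000 × 1.017 = 1.017.
Ratio = 3.889/1.017 ≈ 3.82.

3.82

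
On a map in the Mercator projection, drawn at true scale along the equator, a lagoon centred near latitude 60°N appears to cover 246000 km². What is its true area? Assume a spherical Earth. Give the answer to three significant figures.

61500 km²

The Mercator projection is conformal; its linear scale factor is the same in every direction and equals sec φ = 1/cos φ.
Areal scale = k² = sec²φ = 1/cos²(60°) = 1/0.5000² = 4.000.
True area = apparent / (areal scale) = 246000 / 4.000 ≈ 61500 km².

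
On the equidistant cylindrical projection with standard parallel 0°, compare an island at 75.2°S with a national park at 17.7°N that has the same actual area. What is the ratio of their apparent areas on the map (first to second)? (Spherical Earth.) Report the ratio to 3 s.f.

Plate carrée maps x = Rλ, y = Rφ. The meridian scale is h = 1 and the parallel scale is k = 1/cos φ = sec φ.
Areal scale at 75.2°: h·k = 1.000 × 3.915 = 3.915.
Areal scale at 17.7°: h·k = 1.000 × 1.050 = 1.050.
Ratio = 3.915/1.050 ≈ 3.73.

3.73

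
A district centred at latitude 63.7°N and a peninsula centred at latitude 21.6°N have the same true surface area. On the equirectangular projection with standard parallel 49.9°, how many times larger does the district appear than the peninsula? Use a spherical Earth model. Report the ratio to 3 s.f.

2.10

In the equirectangular projection with standard parallel φ₀ = 49.9° (x = Rλ cos φ₀, y = Rφ), meridians are true-scale (h = 1) and the parallel scale is k = cos φ₀ / cos φ.
Areal scale at 63.7°: h·k = 1.000 × 1.454 = 1.454.
Areal scale at 21.6°: h·k = 1.000 × 0.6928 = 0.6928.
Ratio = 1.454/0.6928 ≈ 2.10.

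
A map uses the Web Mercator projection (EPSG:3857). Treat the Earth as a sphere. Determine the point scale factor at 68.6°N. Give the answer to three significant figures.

2.74

The Mercator projection is conformal; its linear scale factor is the same in every direction and equals sec φ = 1/cos φ.
k = 1/cos 68.6° = 1/0.3649 = 2.741.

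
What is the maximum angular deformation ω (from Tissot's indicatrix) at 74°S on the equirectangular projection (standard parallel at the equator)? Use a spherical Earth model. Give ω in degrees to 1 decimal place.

69.2°

In the plate carrée (x = Rλ, y = Rφ), meridians are true-scale (h = 1) and parallels are stretched by k = sec φ.
At 74°: h = 1.000, k = 3.628; principal scales a = 3.628, b = 1.000.
sin(ω/2) = (a − b)/(a + b) = 2.628/4.628 = 0.5678, so ω = 2 arcsin(0.5678) ≈ 69.2°.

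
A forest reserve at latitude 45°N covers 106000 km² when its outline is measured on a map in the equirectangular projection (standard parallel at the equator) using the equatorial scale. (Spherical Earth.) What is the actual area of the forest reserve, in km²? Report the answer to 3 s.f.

For the equirectangular projection with φ₀ = 0 (plate carrée), h = 1 along meridians and k = sec φ along parallels.
Areal scale = h·k = 1 × sec φ; at 45°, h = 1.000, k = 1.414, so h·k = 1.414.
True area = apparent / (areal scale) = 106000 / 1.414 ≈ 75000 km².

75000 km²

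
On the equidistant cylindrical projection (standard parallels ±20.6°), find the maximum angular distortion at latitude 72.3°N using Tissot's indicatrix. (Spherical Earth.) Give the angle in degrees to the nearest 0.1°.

The equidistant cylindrical projection with φ₀ = 20.6° has h = 1 (meridians true) and k = cos φ₀ / cos φ along parallels.
At 72.3°: h = 1.000, k = 3.079; principal scales a = 3.079, b = 1.000.
sin(ω/2) = (a − b)/(a + b) = 2.079/4.079 = 0.5097, so ω = 2 arcsin(0.5097) ≈ 61.3°.

61.3°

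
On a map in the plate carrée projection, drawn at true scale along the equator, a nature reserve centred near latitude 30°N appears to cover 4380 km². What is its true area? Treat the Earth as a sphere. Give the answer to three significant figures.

In the plate carrée (x = Rλ, y = Rφ), meridians are true-scale (h = 1) and parallels are stretched by k = sec φ.
Areal scale = h·k = 1 × sec φ; at 30°, h = 1.000, k = 1.155, so h·k = 1.155.
True area = apparent / (areal scale) = 4380 / 1.155 ≈ 3790 km².

3790 km²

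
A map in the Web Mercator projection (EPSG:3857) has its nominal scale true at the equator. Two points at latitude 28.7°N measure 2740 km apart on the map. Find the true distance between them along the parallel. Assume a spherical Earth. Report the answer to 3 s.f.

For Mercator, h = k = sec φ (a conformal cylindrical projection has a single point scale, 1/cos φ).
Along the parallel at 28.7°, map distances are exaggerated by k = sec 28.7° = 1.140.
True distance = 2740 / 1.140 = 2740 × cos 28.7° ≈ 2400 km.

2400 km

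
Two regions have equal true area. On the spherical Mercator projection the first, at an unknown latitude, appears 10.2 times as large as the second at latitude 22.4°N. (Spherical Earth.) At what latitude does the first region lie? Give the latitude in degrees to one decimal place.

On Mercator, (apparent₁)/(apparent₂) = sec²φ₁ / sec²φ₂ when true areas are equal.
cos²φ₂ / cos²φ₁ = 10.2  ⇒  cos φ₁ = cos 22.4° / √10.2 = 0.9245/3.194 = 0.2895.
φ₁ = arccos(0.2895) ≈ 73.2°.

73.2°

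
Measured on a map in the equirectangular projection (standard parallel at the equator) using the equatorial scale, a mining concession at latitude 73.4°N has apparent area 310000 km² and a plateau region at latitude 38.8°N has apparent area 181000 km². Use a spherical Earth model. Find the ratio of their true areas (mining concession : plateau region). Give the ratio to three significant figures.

0.628

Plate carrée has h = 1 and k = sec φ, giving areal scale sec φ; true area = (apparent area) · cos φ.
True area of mining concession: 310000 × cos(73.4°) = 310000 × 0.2857 = 88560 km².
True area of plateau region: 181000 × cos(38.8°) = 181000 × 0.7793 = 141100 km².
Ratio = 88560 / 141100 ≈ 0.628.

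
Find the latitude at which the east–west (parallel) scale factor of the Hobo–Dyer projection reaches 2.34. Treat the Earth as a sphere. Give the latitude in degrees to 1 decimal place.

70.2°

Hobo–Dyer is a cylindrical equal-area projection with standard parallels at ±37.5°. Cylindrical equal-area (φ₀ = 37.5°): h = cos φ / cos 37.5° along meridians, k = cos 37.5° / cos φ along parallels; h·k = 1.
k = cos φ₀ / cos φ = 2.34  ⇒  cos φ = cos 37.5° / 2.34 = 0.3390.
φ = arccos(0.3390) ≈ 70.2°.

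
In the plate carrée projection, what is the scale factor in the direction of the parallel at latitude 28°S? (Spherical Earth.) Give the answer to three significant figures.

1.13

Plate carrée maps x = Rλ, y = Rφ. The meridian scale is h = 1 and the parallel scale is k = 1/cos φ = sec φ.
k = 1/cos 28° = 1/0.8829 = 1.133.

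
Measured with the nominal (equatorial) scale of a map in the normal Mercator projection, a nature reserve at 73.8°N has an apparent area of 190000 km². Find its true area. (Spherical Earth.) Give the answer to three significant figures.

The Mercator projection is conformal; its linear scale factor is the same in every direction and equals sec φ = 1/cos φ.
Areal scale = k² = sec²φ = 1/cos²(73.8°) = 1/0.2790² = 12.85.
True area = apparent / (areal scale) = 190000 / 12.85 ≈ 14800 km².

14800 km²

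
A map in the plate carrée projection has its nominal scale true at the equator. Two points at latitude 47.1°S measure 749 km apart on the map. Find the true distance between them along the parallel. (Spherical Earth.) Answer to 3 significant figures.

In the plate carrée (x = Rλ, y = Rφ), meridians are true-scale (h = 1) and parallels are stretched by k = sec φ.
Along the parallel at 47.1°, map distances are exaggerated by k = sec 47.1° = 1.469.
True distance = 749 / 1.469 = 749 × cos 47.1° ≈ 510 km.

510 km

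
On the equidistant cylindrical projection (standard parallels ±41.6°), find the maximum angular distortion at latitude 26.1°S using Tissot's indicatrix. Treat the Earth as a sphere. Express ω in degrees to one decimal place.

10.5°

The equidistant cylindrical projection with φ₀ = 41.6° has h = 1 (meridians true) and k = cos φ₀ / cos φ along parallels.
At 26.1°: h = 1.000, k = 0.8327; principal scales a = 1.000, b = 0.8327.
sin(ω/2) = (a − b)/(a + b) = 0.1673/1.833 = 0.09128, so ω = 2 arcsin(0.09128) ≈ 10.5°.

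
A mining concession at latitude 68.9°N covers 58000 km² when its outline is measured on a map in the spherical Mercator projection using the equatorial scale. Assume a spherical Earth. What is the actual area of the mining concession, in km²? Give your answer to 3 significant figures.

Mercator is conformal, so the point scale is isotropic: h = k = sec φ = 1/cos φ.
Areal scale = k² = sec²φ = 1/cos²(68.9°) = 1/0.3600² = 7.716.
True area = apparent / (areal scale) = 58000 / 7.716 ≈ 7520 km².

7520 km²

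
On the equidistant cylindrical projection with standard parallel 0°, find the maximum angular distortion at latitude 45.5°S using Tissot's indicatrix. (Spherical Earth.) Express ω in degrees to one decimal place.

20.3°

In the plate carrée (x = Rλ, y = Rφ), meridians are true-scale (h = 1) and parallels are stretched by k = sec φ.
At 45.5°: h = 1.000, k = 1.427; principal scales a = 1.427, b = 1.000.
sin(ω/2) = (a − b)/(a + b) = 0.4267/2.427 = 0.1758, so ω = 2 arcsin(0.1758) ≈ 20.3°.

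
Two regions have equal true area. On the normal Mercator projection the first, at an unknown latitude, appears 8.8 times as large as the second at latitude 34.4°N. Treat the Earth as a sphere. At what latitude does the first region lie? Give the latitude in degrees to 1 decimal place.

73.9°

For equal true areas on Mercator, apparent areas scale as sec²φ, so the ratio is cos²φ₂ / cos²φ₁.
cos²φ₂ / cos²φ₁ = 8.8  ⇒  cos φ₁ = cos 34.4° / √8.8 = 0.8251/2.966 = 0.2781.
φ₁ = arccos(0.2781) ≈ 73.9°.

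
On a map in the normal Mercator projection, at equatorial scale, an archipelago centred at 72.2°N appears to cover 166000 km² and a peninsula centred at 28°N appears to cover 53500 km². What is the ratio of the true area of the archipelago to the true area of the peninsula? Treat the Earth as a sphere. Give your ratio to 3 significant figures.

Since Mercator area scale is 1/cos²φ, the true area equals the apparent area multiplied by cos²φ.
True area of archipelago: 166000 × cos²(72.2°) = 166000 × 0.09345 = 15510 km².
True area of peninsula: 53500 × cos²(28°) = 53500 × 0.7796 = 41710 km².
Ratio = 15510 / 41710 ≈ 0.372.

0.372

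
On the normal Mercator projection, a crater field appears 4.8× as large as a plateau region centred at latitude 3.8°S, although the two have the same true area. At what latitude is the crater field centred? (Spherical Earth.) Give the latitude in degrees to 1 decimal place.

62.9°

For equal true areas on Mercator, apparent areas scale as sec²φ, so the ratio is cos²φ₂ / cos²φ₁.
cos²φ₂ / cos²φ₁ = 4.8  ⇒  cos φ₁ = cos 3.8° / √4.8 = 0.9978/2.191 = 0.4554.
φ₁ = arccos(0.4554) ≈ 62.9°.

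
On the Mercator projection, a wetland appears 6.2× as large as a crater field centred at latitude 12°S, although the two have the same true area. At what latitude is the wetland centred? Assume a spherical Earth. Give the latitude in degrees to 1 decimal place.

Mercator areal scale is sec²φ, so apparent-area ratio = sec²φ₁ / sec²φ₂ = cos²φ₂ / cos²φ₁.
cos²φ₂ / cos²φ₁ = 6.2  ⇒  cos φ₁ = cos 12° / √6.2 = 0.9781/2.490 = 0.3928.
φ₁ = arccos(0.3928) ≈ 66.9°.

66.9°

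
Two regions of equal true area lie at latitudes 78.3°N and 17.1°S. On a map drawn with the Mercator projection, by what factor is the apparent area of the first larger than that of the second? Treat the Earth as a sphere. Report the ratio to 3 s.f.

Mercator is conformal with k = sec φ, so areal scale = k² = sec²φ.
At 78.3°: sec²(78.3°) = 1/0.2028² = 24.32.
At 17.1°: sec²(17.1°) = 1/0.9558² = 1.095.
Ratio = 24.32/1.095 = cos²(17.1°)/cos²(78.3°) ≈ 22.2.

22.2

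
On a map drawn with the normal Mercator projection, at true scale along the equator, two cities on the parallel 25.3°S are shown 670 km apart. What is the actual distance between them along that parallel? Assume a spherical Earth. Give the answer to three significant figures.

606 km

The Mercator projection is conformal; its linear scale factor is the same in every direction and equals sec φ = 1/cos φ.
Along the parallel at 25.3°, map distances are exaggerated by k = sec 25.3° = 1.106.
True distance = 670 / 1.106 = 670 × cos 25.3° ≈ 606 km.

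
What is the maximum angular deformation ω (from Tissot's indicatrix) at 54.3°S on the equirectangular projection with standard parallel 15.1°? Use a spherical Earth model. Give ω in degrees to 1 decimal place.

28.5°

In the equirectangular projection with standard parallel φ₀ = 15.1° (x = Rλ cos φ₀, y = Rφ), meridians are true-scale (h = 1) and the parallel scale is k = cos φ₀ / cos φ.
At 54.3°: h = 1.000, k = 1.655; principal scales a = 1.655, b = 1.000.
sin(ω/2) = (a − b)/(a + b) = 0.6545/2.655 = 0.2466, so ω = 2 arcsin(0.2466) ≈ 28.5°.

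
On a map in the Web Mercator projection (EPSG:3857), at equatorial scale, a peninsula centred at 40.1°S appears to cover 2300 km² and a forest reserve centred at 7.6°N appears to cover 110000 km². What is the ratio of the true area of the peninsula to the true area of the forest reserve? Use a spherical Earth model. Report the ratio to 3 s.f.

Mercator's areal exaggeration is sec²φ; hence true area = (apparent area) · cos²φ.
True area of peninsula: 2300 × cos²(40.1°) = 2300 × 0.5851 = 1346 km².
True area of forest reserve: 110000 × cos²(7.6°) = 110000 × 0.9825 = 108100 km².
Ratio = 1346 / 108100 ≈ 0.0125.

0.0125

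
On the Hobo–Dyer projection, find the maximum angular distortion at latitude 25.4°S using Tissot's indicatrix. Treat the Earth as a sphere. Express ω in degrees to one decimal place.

14.8°

The Hobo–Dyer projection is cylindrical equal-area with φ₀ = 37.5°. For cylindrical equal-area with standard parallel φ₀, h = cos φ / cos φ₀ and k = cos φ₀ / cos φ, so h·k = 1.
At 25.4°: h = 1.139, k = 0.8782; principal scales a = 1.139, b = 0.8782.
sin(ω/2) = (a − b)/(a + b) = 0.2604/2.017 = 0.1291, so ω = 2 arcsin(0.1291) ≈ 14.8°.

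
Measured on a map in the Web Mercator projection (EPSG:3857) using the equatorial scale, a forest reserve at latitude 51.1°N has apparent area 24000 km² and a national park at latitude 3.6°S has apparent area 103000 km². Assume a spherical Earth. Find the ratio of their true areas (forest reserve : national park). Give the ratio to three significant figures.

Since Mercator area scale is 1/cos²φ, the true area equals the apparent area multiplied by cos²φ.
True area of forest reserve: 24000 × cos²(51.1°) = 24000 × 0.3943 = 9464 km².
True area of national park: 103000 × cos²(3.6°) = 103000 × 0.9961 = 102600 km².
Ratio = 9464 / 102600 ≈ 0.0922.

0.0922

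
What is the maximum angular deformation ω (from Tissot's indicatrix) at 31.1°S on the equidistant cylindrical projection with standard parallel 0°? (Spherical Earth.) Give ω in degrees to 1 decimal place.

Plate carrée maps x = Rλ, y = Rφ. The meridian scale is h = 1 and the parallel scale is k = 1/cos φ = sec φ.
At 31.1°: h = 1.000, k = 1.168; principal scales a = 1.168, b = 1.000.
sin(ω/2) = (a − b)/(a + b) = 0.1679/2.168 = 0.07743, so ω = 2 arcsin(0.07743) ≈ 8.9°.

8.9°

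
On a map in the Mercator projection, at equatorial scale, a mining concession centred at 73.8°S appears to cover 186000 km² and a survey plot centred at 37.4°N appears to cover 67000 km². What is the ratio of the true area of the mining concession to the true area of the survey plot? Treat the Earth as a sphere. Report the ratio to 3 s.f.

Mercator's areal exaggeration is sec²φ; hence true area = (apparent area) · cos²φ.
True area of mining concession: 186000 × cos²(73.8°) = 186000 × 0.07784 = 14480 km².
True area of survey plot: 67000 × cos²(37.4°) = 67000 × 0.6311 = 42280 km².
Ratio = 14480 / 42280 ≈ 0.342.

0.342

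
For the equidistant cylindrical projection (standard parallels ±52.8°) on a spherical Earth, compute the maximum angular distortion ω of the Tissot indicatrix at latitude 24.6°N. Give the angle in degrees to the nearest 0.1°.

23.2°

The equidistant cylindrical projection with φ₀ = 52.8° has h = 1 (meridians true) and k = cos φ₀ / cos φ along parallels.
At 24.6°: h = 1.000, k = 0.6650; principal scales a = 1.000, b = 0.6650.
sin(ω/2) = (a − b)/(a + b) = 0.3350/1.665 = 0.2012, so ω = 2 arcsin(0.2012) ≈ 23.2°.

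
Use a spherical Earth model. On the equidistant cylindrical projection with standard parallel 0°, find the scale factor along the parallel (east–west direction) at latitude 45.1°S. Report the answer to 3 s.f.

Plate carrée maps x = Rλ, y = Rφ. The meridian scale is h = 1 and the parallel scale is k = 1/cos φ = sec φ.
k = 1/cos 45.1° = 1/0.7059 = 1.417.

1.42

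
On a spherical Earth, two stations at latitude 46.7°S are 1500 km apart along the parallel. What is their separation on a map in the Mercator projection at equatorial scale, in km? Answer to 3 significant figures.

2190 km

For Mercator, h = k = sec φ (a conformal cylindrical projection has a single point scale, 1/cos φ).
Along the parallel, k = sec 46.7° = 1/0.6858 = 1.458.
Map distance = 1500 × 1.458 ≈ 2190 km.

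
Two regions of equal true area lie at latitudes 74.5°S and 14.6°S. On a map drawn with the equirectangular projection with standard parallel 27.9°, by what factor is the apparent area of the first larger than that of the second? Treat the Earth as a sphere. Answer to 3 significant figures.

3.62

With standard parallel φ₀ = 27.9°, the equirectangular projection gives x = Rλ cos φ₀, y = Rφ, so h = 1 and k = cos 27.9° / cos φ.
Areal scale at 74.5°: h·k = 1.000 × 3.307 = 3.307.
Areal scale at 14.6°: h·k = 1.000 × 0.9133 = 0.9133.
Ratio = 3.307/0.9133 ≈ 3.62.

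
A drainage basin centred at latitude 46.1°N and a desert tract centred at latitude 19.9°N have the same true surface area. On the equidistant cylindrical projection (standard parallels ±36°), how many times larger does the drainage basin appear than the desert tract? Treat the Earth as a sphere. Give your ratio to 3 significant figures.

In the equirectangular projection with standard parallel φ₀ = 36° (x = Rλ cos φ₀, y = Rφ), meridians are true-scale (h = 1) and the parallel scale is k = cos φ₀ / cos φ.
Areal scale at 46.1°: h·k = 1.000 × 1.167 = 1.167.
Areal scale at 19.9°: h·k = 1.000 × 0.8604 = 0.8604.
Ratio = 1.167/0.8604 ≈ 1.36.

1.36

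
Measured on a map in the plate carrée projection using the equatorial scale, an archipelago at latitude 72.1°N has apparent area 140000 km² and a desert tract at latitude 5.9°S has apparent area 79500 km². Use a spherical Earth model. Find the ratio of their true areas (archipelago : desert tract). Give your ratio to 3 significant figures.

On the plate carrée, areal scale = h·k = 1 × sec φ, so true area = apparent × cos φ.
True area of archipelago: 140000 × cos(72.1°) = 140000 × 0.3074 = 43030 km².
True area of desert tract: 79500 × cos(5.9°) = 79500 × 0.9947 = 79080 km².
Ratio = 43030 / 79080 ≈ 0.544.

0.544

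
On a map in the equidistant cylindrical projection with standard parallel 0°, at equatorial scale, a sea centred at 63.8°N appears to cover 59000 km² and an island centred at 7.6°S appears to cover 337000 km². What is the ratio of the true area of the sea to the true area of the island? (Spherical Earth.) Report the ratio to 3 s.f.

On the plate carrée, areal scale = h·k = 1 × sec φ, so true area = apparent × cos φ.
True area of sea: 59000 × cos(63.8°) = 59000 × 0.4415 = 26050 km².
True area of island: 337000 × cos(7.6°) = 337000 × 0.9912 = 334000 km².
Ratio = 26050 / 334000 ≈ 0.0780.

0.0780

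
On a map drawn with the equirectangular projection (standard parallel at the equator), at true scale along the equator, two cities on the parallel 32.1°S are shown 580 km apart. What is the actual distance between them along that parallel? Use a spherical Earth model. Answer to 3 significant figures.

491 km

Plate carrée maps x = Rλ, y = Rφ. The meridian scale is h = 1 and the parallel scale is k = 1/cos φ = sec φ.
Along the parallel at 32.1°, map distances are exaggerated by k = sec 32.1° = 1.180.
True distance = 580 / 1.180 = 580 × cos 32.1° ≈ 491 km.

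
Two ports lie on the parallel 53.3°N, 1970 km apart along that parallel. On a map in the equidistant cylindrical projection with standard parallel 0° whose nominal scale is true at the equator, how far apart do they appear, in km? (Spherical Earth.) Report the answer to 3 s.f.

3300 km

For the equirectangular projection with φ₀ = 0 (plate carrée), h = 1 along meridians and k = sec φ along parallels.
Along the parallel, k = sec 53.3° = 1/0.5976 = 1.673.
Map distance = 1970 × 1.673 ≈ 3300 km.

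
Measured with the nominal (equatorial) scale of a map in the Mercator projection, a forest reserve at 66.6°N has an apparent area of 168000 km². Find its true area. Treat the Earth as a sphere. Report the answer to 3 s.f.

26500 km²

The Mercator projection is conformal; its linear scale factor is the same in every direction and equals sec φ = 1/cos φ.
Areal scale = k² = sec²φ = 1/cos²(66.6°) = 1/0.3971² = 6.340.
True area = apparent / (areal scale) = 168000 / 6.340 ≈ 26500 km².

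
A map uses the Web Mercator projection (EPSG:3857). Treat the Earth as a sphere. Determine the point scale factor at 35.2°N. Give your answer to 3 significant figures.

1.22

For Mercator, h = k = sec φ (a conformal cylindrical projection has a single point scale, 1/cos φ).
k = 1/cos 35.2° = 1/0.8171 = 1.224.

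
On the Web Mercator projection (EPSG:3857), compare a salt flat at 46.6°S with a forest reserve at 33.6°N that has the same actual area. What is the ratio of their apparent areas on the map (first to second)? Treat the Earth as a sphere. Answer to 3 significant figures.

1.47

Mercator is conformal with k = sec φ, so areal scale = k² = sec²φ.
At 46.6°: sec²(46.6°) = 1/0.6871² = 2.118.
At 33.6°: sec²(33.6°) = 1/0.8329² = 1.441.
Ratio = 2.118/1.441 = cos²(33.6°)/cos²(46.6°) ≈ 1.47.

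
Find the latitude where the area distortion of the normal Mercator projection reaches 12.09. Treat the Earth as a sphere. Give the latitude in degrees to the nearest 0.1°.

73.3°

Mercator areal scale is sec²φ.
sec²φ = 12.09  ⇒  cos²φ = 0.08271  ⇒  cos φ = 0.2876.
φ = arccos(0.2876) ≈ 73.3°.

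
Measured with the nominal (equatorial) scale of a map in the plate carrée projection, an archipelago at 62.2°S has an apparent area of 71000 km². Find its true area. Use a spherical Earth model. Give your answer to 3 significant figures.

33100 km²

For the equirectangular projection with φ₀ = 0 (plate carrée), h = 1 along meridians and k = sec φ along parallels.
Areal scale = h·k = 1 × sec φ; at 62.2°, h = 1.000, k = 2.144, so h·k = 2.144.
True area = apparent / (areal scale) = 71000 / 2.144 ≈ 33100 km².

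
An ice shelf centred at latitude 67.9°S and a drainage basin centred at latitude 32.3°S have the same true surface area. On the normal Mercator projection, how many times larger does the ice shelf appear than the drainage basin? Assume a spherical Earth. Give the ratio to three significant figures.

Mercator areal scale is sec²φ.
At 67.9°: sec²(67.9°) = 1/0.3762² = 7.065.
At 32.3°: sec²(32.3°) = 1/0.8453² = 1.400.
Ratio = 7.065/1.400 = cos²(32.3°)/cos²(67.9°) ≈ 5.05.

5.05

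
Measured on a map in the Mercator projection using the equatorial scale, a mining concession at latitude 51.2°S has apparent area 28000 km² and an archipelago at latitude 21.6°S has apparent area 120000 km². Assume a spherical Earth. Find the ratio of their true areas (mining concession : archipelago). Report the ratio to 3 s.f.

0.106

Mercator's areal exaggeration is sec²φ; hence true area = (apparent area) · cos²φ.
True area of mining concession: 28000 × cos²(51.2°) = 28000 × 0.3926 = 10990 km².
True area of archipelago: 120000 × cos²(21.6°) = 120000 × 0.8645 = 103700 km².
Ratio = 10990 / 103700 ≈ 0.106.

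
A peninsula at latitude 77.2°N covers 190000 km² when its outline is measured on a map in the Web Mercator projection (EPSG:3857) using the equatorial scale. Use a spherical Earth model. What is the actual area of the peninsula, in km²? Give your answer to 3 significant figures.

The Mercator projection is conformal; its linear scale factor is the same in every direction and equals sec φ = 1/cos φ.
Areal scale = k² = sec²φ = 1/cos²(77.2°) = 1/0.2215² = 20.37.
True area = apparent / (areal scale) = 190000 / 20.37 ≈ 9330 km².

9330 km²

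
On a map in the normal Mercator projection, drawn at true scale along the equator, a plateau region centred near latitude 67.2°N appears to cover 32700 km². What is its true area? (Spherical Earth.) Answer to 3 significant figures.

For Mercator, h = k = sec φ (a conformal cylindrical projection has a single point scale, 1/cos φ).
Areal scale = k² = sec²φ = 1/cos²(67.2°) = 1/0.3875² = 6.659.
True area = apparent / (areal scale) = 32700 / 6.659 ≈ 4910 km².

4910 km²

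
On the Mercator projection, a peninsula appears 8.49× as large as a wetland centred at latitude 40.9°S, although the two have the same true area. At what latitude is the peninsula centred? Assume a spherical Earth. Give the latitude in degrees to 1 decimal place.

On Mercator, (apparent₁)/(apparent₂) = sec²φ₁ / sec²φ₂ when true areas are equal.
cos²φ₂ / cos²φ₁ = 8.49  ⇒  cos φ₁ = cos 40.9° / √8.49 = 0.7559/2.914 = 0.2594.
φ₁ = arccos(0.2594) ≈ 75.0°.

75.0°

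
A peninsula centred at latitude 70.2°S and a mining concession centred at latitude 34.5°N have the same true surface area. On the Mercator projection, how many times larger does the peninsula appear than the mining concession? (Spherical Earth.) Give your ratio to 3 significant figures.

On Mercator, area is exaggerated by sec²φ = 1/cos²φ.
At 70.2°: sec²(70.2°) = 1/0.3387² = 8.715.
At 34.5°: sec²(34.5°) = 1/0.8241² = 1.472.
Ratio = 8.715/1.472 = cos²(34.5°)/cos²(70.2°) ≈ 5.92.

5.92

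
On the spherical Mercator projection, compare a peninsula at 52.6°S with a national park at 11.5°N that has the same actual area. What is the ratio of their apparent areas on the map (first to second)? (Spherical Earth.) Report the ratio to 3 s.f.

2.60

Mercator areal scale is sec²φ.
At 52.6°: sec²(52.6°) = 1/0.6074² = 2.711.
At 11.5°: sec²(11.5°) = 1/0.9799² = 1.041.
Ratio = 2.711/1.041 = cos²(11.5°)/cos²(52.6°) ≈ 2.60.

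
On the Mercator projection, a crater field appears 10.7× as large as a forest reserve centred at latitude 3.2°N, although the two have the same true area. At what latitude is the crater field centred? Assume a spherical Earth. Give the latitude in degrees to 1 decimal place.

For equal true areas on Mercator, apparent areas scale as sec²φ, so the ratio is cos²φ₂ / cos²φ₁.
cos²φ₂ / cos²φ₁ = 10.7  ⇒  cos φ₁ = cos 3.2° / √10.7 = 0.9984/3.271 = 0.3052.
φ₁ = arccos(0.3052) ≈ 72.2°.

72.2°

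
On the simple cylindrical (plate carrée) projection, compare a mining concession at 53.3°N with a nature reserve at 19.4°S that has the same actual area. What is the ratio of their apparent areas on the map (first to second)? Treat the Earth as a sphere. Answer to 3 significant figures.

1.58

Plate carrée maps x = Rλ, y = Rφ. The meridian scale is h = 1 and the parallel scale is k = 1/cos φ = sec φ.
Areal scale at 53.3°: h·k = 1.000 × 1.673 = 1.673.
Areal scale at 19.4°: h·k = 1.000 × 1.060 = 1.060.
Ratio = 1.673/1.060 ≈ 1.58.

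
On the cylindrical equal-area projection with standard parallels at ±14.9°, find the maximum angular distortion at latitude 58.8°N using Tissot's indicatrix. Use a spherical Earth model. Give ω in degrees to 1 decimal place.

Cylindrical equal-area (φ₀ = 14.9°): h = cos φ / cos 14.9° along meridians, k = cos 14.9° / cos φ along parallels; h·k = 1.
At 58.8°: h = 0.5361, k = 1.865; principal scales a = 1.865, b = 0.5361.
sin(ω/2) = (a − b)/(a + b) = 1.329/2.402 = 0.5536, so ω = 2 arcsin(0.5536) ≈ 67.2°.

67.2°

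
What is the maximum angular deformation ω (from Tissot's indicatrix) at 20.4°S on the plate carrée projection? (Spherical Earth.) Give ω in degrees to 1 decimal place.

Plate carrée maps x = Rλ, y = Rφ. The meridian scale is h = 1 and the parallel scale is k = 1/cos φ = sec φ.
At 20.4°: h = 1.000, k = 1.067; principal scales a = 1.067, b = 1.000.
sin(ω/2) = (a − b)/(a + b) = 0.06691/2.067 = 0.03237, so ω = 2 arcsin(0.03237) ≈ 3.7°.

3.7°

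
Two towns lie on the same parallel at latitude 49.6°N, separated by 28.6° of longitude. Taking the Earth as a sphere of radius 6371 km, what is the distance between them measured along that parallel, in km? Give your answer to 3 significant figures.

Arc length along a parallel = R cos φ · Δλ (with Δλ in radians).
= 6371 × cos 49.6° × (28.6° × π/180) = 6371 × 0.6481 × 0.4992 ≈ 2060 km.

2060 km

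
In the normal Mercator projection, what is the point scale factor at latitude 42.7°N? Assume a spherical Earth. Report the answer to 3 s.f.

The Mercator projection is conformal; its linear scale factor is the same in every direction and equals sec φ = 1/cos φ.
k = 1/cos 42.7° = 1/0.7349 = 1.361.

1.36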